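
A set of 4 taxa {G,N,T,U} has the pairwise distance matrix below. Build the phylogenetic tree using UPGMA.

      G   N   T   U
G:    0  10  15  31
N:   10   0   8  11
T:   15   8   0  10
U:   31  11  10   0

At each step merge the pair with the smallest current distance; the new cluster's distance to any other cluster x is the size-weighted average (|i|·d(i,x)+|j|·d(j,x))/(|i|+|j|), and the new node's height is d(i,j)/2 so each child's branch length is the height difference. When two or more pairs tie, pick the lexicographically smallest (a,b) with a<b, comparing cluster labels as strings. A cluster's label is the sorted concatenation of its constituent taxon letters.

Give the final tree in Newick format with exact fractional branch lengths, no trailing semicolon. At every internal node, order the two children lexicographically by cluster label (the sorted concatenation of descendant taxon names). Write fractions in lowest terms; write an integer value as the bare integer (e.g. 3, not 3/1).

(G:28/3,((N:4,T:4):5/4,U:21/4):49/12)

step 1: merge (N,T) at d=8; branch lengths N→4, T→4; new cluster NT
  updated: d(G,NT)=25/2, d(NT,U)=21/2
step 2: merge (NT,U) at d=21/2; branch lengths NT→5/4, U→21/4; new cluster NTU
  updated: d(G,NTU)=56/3
step 3: merge (G,NTU) at d=56/3; branch lengths G→28/3, NTU→49/12; new cluster GNTU
final tree: (G:28/3,((N:4,T:4):5/4,U:21/4):49/12)
total length: 335/12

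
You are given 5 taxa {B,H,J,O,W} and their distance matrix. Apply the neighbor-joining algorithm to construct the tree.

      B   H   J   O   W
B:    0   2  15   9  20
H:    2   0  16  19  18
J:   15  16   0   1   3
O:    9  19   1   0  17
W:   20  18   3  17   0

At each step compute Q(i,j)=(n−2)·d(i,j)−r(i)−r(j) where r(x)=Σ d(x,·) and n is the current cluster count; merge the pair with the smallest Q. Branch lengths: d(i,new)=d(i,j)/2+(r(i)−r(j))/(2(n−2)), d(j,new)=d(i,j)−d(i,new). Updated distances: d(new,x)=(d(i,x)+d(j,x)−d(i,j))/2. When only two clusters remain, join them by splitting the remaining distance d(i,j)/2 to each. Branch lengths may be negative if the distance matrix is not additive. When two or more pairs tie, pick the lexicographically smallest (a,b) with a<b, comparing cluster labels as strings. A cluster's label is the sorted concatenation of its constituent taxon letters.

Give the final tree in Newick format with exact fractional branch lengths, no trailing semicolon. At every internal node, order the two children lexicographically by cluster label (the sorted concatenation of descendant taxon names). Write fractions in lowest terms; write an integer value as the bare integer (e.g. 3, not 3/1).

((((B:-1/2,H:5/2):81/8,O:23/8):37/8,J:-27/8):51/16,W:51/16)

1. join B+H (d=2, Q=-95) ⇒ BH; edges |B|=-1/2, |H|=5/2
  updated: d(BH,J)=29/2, d(BH,O)=13, d(BH,W)=18
2. join BH+O (d=13, Q=-101/2) ⇒ BHO; edges |BH|=81/8, |O|=23/8
  updated: d(BHO,J)=5/4, d(BHO,W)=11
3. join BHO+J (d=5/4, Q=-61/4) ⇒ BHJO; edges |BHO|=37/8, |J|=-27/8
  updated: d(BHJO,W)=51/8
4. join BHJO+W (d=51/8) ⇒ BHJOW; edges |BHJO|=51/16, |W|=51/16
final tree: ((((B:-1/2,H:5/2):81/8,O:23/8):37/8,J:-27/8):51/16,W:51/16)
total length: 181/8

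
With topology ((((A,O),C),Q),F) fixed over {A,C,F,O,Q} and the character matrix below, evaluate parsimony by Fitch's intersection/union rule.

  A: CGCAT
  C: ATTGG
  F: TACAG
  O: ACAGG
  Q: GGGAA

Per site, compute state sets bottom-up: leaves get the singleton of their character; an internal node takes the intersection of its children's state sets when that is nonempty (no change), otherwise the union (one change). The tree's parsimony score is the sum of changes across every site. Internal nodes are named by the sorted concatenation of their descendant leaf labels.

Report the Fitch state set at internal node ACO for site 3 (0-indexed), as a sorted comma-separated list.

G

AO@0: {C} ∪ {A} = {A,C} (union, +1)
ACO@0: {A,C} ∩ {A} = {A} (intersection, +0)
ACOQ@0: {A} ∪ {G} = {A,G} (union, +1)
ACFOQ@0: {A,G} ∪ {T} = {A,G,T} (union, +1)
AO@1: {G} ∪ {C} = {C,G} (union, +1)
ACO@1: {C,G} ∪ {T} = {C,G,T} (union, +1)
ACOQ@1: {C,G,T} ∩ {G} = {G} (intersection, +0)
ACFOQ@1: {G} ∪ {A} = {A,G} (union, +1)
AO@2: {C} ∪ {A} = {A,C} (union, +1)
ACO@2: {A,C} ∪ {T} = {A,C,T} (union, +1)
ACOQ@2: {A,C,T} ∪ {G} = {A,C,G,T} (union, +1)
ACFOQ@2: {A,C,G,T} ∩ {C} = {C} (intersection, +0)
AO@3: {A} ∪ {G} = {A,G} (union, +1)
ACO@3: {A,G} ∩ {G} = {G} (intersection, +0)
ACOQ@3: {G} ∪ {A} = {A,G} (union, +1)
ACFOQ@3: {A,G} ∩ {A} = {A} (intersection, +0)
AO@4: {T} ∪ {G} = {G,T} (union, +1)
ACO@4: {G,T} ∩ {G} = {G} (intersection, +0)
ACOQ@4: {G} ∪ {A} = {A,G} (union, +1)
ACFOQ@4: {A,G} ∩ {G} = {G} (intersection, +0)
per-site changes: [3, 3, 3, 2, 2]; total = 13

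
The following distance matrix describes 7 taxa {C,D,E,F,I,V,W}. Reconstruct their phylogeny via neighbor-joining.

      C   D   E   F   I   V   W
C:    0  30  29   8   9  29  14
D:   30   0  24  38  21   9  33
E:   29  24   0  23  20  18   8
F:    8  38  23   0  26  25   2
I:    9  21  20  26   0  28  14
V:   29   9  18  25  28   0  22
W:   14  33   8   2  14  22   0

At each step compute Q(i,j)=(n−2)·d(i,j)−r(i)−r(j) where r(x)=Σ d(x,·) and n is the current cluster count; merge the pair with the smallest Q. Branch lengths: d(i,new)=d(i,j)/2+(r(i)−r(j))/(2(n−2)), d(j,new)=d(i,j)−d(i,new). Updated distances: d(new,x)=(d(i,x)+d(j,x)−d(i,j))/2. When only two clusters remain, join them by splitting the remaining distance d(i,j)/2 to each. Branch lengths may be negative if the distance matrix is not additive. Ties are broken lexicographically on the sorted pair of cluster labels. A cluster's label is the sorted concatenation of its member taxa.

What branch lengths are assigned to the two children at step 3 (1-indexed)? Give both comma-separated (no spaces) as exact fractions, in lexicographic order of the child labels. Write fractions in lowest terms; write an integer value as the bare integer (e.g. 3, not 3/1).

1. join D+V (d=9, Q=-241) ⇒ DV; edges |D|=69/10, |V|=21/10
  updated: d(C,DV)=25, d(DV,E)=33/2, d(DV,F)=27, d(DV,I)=20, d(DV,W)=23
2. join DV+E (d=33/2, Q=-142) ⇒ DEV; edges |DV|=81/8, |E|=51/8
  updated: d(C,DEV)=75/4, d(DEV,F)=67/4, d(DEV,I)=47/4, d(DEV,W)=29/4
3. join F+W (d=2, Q=-84) ⇒ FW; edges |F|=43/12, |W|=-19/12
  updated: d(C,FW)=10, d(DEV,FW)=11, d(FW,I)=19
4. join C+I (d=9, Q=-119/2) ⇒ CI; edges |C|=4, |I|=5
  updated: d(CI,DEV)=43/4, d(CI,FW)=10
5. join CI+DEV (d=43/4, Q=-127/4) ⇒ CDEIV; edges |CI|=39/8, |DEV|=47/8
  updated: d(CDEIV,FW)=41/8
6. join CDEIV+FW (d=41/8) ⇒ CDEFIVW; edges |CDEIV|=41/16, |FW|=41/16
final tree: (((C:4,I:5):39/8,((D:69/10,V:21/10):81/8,E:51/8):47/8):41/16,(F:43/12,W:-19/12):41/16)
total length: 419/8

43/12,-19/12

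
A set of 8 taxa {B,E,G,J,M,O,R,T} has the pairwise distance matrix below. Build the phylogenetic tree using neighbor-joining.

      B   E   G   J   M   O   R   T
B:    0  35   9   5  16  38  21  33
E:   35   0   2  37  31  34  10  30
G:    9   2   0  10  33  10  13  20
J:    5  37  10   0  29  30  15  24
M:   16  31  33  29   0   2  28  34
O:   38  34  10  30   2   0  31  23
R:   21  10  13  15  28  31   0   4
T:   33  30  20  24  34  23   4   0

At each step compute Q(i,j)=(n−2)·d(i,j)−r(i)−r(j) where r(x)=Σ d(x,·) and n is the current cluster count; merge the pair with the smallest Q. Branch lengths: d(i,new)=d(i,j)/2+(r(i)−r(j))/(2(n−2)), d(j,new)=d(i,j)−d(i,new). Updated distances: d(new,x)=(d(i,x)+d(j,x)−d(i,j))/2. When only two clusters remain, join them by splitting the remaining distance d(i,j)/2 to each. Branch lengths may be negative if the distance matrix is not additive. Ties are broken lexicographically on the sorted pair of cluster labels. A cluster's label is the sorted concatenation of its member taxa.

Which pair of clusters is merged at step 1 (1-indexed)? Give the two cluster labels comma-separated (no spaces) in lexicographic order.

step 1: merge (M,O) at d=2, Q=-329; branch lengths M→17/12, O→7/12; new cluster MO
  updated: d(B,MO)=26, d(E,MO)=63/2, d(G,MO)=41/2, d(J,MO)=57/2, d(MO,R)=57/2, d(MO,T)=55/2
step 2: merge (B,J) at d=5, Q=-447/2; branch lengths B→69/20, J→31/20; new cluster BJ
  updated: d(BJ,E)=67/2, d(BJ,G)=7, d(BJ,MO)=99/4, d(BJ,R)=31/2, d(BJ,T)=26
step 3: merge (R,T) at d=4, Q=-325/2; branch lengths R→-41/16, T→105/16; new cluster RT
  updated: d(BJ,RT)=75/4, d(E,RT)=18, d(G,RT)=29/2, d(MO,RT)=26
step 4: merge (E,G) at d=2, Q=-123; branch lengths E→47/6, G→-35/6; new cluster EG
  updated: d(BJ,EG)=77/4, d(EG,MO)=25, d(EG,RT)=61/4
step 5: merge (BJ,MO) at d=99/4, Q=-89; branch lengths BJ→73/8, MO→125/8; new cluster BJMO
  updated: d(BJMO,EG)=39/4, d(BJMO,RT)=10
step 6: merge (BJMO,EG) at d=39/4, Q=-35; branch lengths BJMO→9/4, EG→15/2; new cluster BEGJMO
  updated: d(BEGJMO,RT)=31/4
step 7: merge (BEGJMO,RT) at d=31/4; branch lengths BEGJMO→31/8, RT→31/8; new cluster BEGJMORT
final tree: ((((B:69/20,J:31/20):73/8,(M:17/12,O:7/12):125/8):9/4,(E:47/6,G:-35/6):15/2):31/8,(R:-41/16,T:105/16):31/8)
total length: 221/4

M,O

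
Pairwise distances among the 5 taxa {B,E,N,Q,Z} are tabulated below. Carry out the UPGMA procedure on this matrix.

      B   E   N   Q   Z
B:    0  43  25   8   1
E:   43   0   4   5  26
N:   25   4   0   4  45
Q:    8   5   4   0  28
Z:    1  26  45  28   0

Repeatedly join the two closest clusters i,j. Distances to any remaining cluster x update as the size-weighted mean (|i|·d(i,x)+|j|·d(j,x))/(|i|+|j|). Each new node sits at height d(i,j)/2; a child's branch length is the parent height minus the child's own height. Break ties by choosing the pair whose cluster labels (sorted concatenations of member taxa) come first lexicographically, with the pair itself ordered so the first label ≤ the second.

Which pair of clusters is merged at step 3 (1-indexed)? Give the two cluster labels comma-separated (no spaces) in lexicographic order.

EN,Q

step 1: merge (B,Z) at d=1; branch lengths B→1/2, Z→1/2; new cluster BZ
  updated: d(BZ,E)=69/2, d(BZ,N)=35, d(BZ,Q)=18
step 2: merge (E,N) at d=4; branch lengths E→2, N→2; new cluster EN
  updated: d(BZ,EN)=139/4, d(EN,Q)=9/2
step 3: merge (EN,Q) at d=9/2; branch lengths EN→1/4, Q→9/4; new cluster ENQ
  updated: d(BZ,ENQ)=175/6
step 4: merge (BZ,ENQ) at d=175/6; branch lengths BZ→169/12, ENQ→37/3; new cluster BENQZ
final tree: ((B:1/2,Z:1/2):169/12,((E:2,N:2):1/4,Q:9/4):37/3)
total length: 407/12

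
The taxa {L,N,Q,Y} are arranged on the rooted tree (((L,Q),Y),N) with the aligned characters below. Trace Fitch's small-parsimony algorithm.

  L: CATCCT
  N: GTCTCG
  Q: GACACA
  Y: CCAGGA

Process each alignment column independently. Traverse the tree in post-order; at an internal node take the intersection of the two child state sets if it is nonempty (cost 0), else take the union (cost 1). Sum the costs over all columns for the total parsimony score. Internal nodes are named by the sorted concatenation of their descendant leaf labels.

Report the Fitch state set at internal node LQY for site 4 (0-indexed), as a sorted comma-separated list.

[col 0] LQ: children L:{C}, Q:{G} ∪→ {C,G}; cost 1
[col 0] LQY: children LQ:{C,G}, Y:{C} ∩→ {C}; cost 0
[col 0] LNQY: children LQY:{C}, N:{G} ∪→ {C,G}; cost 1
[col 1] LQ: children L:{A}, Q:{A} ∩→ {A}; cost 0
[col 1] LQY: children LQ:{A}, Y:{C} ∪→ {A,C}; cost 1
[col 1] LNQY: children LQY:{A,C}, N:{T} ∪→ {A,C,T}; cost 1
[col 2] LQ: children L:{T}, Q:{C} ∪→ {C,T}; cost 1
[col 2] LQY: children LQ:{C,T}, Y:{A} ∪→ {A,C,T}; cost 1
[col 2] LNQY: children LQY:{A,C,T}, N:{C} ∩→ {C}; cost 0
[col 3] LQ: children L:{C}, Q:{A} ∪→ {A,C}; cost 1
[col 3] LQY: children LQ:{A,C}, Y:{G} ∪→ {A,C,G}; cost 1
[col 3] LNQY: children LQY:{A,C,G}, N:{T} ∪→ {A,C,G,T}; cost 1
[col 4] LQ: children L:{C}, Q:{C} ∩→ {C}; cost 0
[col 4] LQY: children LQ:{C}, Y:{G} ∪→ {C,G}; cost 1
[col 4] LNQY: children LQY:{C,G}, N:{C} ∩→ {C}; cost 0
[col 5] LQ: children L:{T}, Q:{A} ∪→ {A,T}; cost 1
[col 5] LQY: children LQ:{A,T}, Y:{A} ∩→ {A}; cost 0
[col 5] LNQY: children LQY:{A}, N:{G} ∪→ {A,G}; cost 1
per-site changes: [2, 2, 2, 3, 1, 2]; total = 12

C,G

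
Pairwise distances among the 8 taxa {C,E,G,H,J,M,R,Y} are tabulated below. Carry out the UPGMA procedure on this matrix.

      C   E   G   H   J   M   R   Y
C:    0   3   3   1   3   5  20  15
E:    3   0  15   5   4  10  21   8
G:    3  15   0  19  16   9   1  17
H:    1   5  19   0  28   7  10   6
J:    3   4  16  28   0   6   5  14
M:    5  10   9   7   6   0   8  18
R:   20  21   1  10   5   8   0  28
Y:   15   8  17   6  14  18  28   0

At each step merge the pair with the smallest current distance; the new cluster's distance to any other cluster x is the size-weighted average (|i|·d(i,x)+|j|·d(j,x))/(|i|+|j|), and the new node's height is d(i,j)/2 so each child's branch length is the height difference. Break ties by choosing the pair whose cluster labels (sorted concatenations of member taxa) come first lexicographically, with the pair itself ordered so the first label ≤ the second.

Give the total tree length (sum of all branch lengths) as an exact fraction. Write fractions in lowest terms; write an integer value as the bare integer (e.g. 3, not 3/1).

step 1: merge (C,H) at d=1; branch lengths C→1/2, H→1/2; new cluster CH
  updated: d(CH,E)=4, d(CH,G)=11, d(CH,J)=31/2, d(CH,M)=6, d(CH,R)=15, d(CH,Y)=21/2
step 2: merge (G,R) at d=1; branch lengths G→1/2, R→1/2; new cluster GR
  updated: d(CH,GR)=13, d(E,GR)=18, d(GR,J)=21/2, d(GR,M)=17/2, d(GR,Y)=45/2
step 3: merge (CH,E) at d=4; branch lengths CH→3/2, E→2; new cluster CEH
  updated: d(CEH,GR)=44/3, d(CEH,J)=35/3, d(CEH,M)=22/3, d(CEH,Y)=29/3
step 4: merge (J,M) at d=6; branch lengths J→3, M→3; new cluster JM
  updated: d(CEH,JM)=19/2, d(GR,JM)=19/2, d(JM,Y)=16
step 5: merge (CEH,JM) at d=19/2; branch lengths CEH→11/4, JM→7/4; new cluster CEHJM
  updated: d(CEHJM,GR)=63/5, d(CEHJM,Y)=61/5
step 6: merge (CEHJM,Y) at d=61/5; branch lengths CEHJM→27/20, Y→61/10; new cluster CEHJMY
  updated: d(CEHJMY,GR)=57/4
step 7: merge (CEHJMY,GR) at d=57/4; branch lengths CEHJMY→41/40, GR→53/8; new cluster CEGHJMRY
final tree: (((((C:1/2,H:1/2):3/2,E:2):11/4,(J:3,M:3):7/4):27/20,Y:61/10):41/40,(G:1/2,R:1/2):53/8)
total length: 311/10

311/10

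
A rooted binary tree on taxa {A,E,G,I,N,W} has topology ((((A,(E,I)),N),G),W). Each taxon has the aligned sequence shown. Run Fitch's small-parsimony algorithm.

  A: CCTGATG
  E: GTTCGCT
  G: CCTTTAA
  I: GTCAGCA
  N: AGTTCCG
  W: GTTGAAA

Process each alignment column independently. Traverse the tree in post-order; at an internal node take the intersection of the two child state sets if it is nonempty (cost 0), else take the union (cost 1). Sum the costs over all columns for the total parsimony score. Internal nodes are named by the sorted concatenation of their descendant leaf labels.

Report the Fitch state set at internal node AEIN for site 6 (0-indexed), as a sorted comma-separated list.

[col 0] EI: children E:{G}, I:{G} ∩→ {G}; cost 0
[col 0] AEI: children A:{C}, EI:{G} ∪→ {C,G}; cost 1
[col 0] AEIN: children AEI:{C,G}, N:{A} ∪→ {A,C,G}; cost 1
[col 0] AEGIN: children AEIN:{A,C,G}, G:{C} ∩→ {C}; cost 0
[col 0] AEGINW: children AEGIN:{C}, W:{G} ∪→ {C,G}; cost 1
[col 1] EI: children E:{T}, I:{T} ∩→ {T}; cost 0
[col 1] AEI: children A:{C}, EI:{T} ∪→ {C,T}; cost 1
[col 1] AEIN: children AEI:{C,T}, N:{G} ∪→ {C,G,T}; cost 1
[col 1] AEGIN: children AEIN:{C,G,T}, G:{C} ∩→ {C}; cost 0
[col 1] AEGINW: children AEGIN:{C}, W:{T} ∪→ {C,T}; cost 1
[col 2] EI: children E:{T}, I:{C} ∪→ {C,T}; cost 1
[col 2] AEI: children A:{T}, EI:{C,T} ∩→ {T}; cost 0
[col 2] AEIN: children AEI:{T}, N:{T} ∩→ {T}; cost 0
[col 2] AEGIN: children AEIN:{T}, G:{T} ∩→ {T}; cost 0
[col 2] AEGINW: children AEGIN:{T}, W:{T} ∩→ {T}; cost 0
[col 3] EI: children E:{C}, I:{A} ∪→ {A,C}; cost 1
[col 3] AEI: children A:{G}, EI:{A,C} ∪→ {A,C,G}; cost 1
[col 3] AEIN: children AEI:{A,C,G}, N:{T} ∪→ {A,C,G,T}; cost 1
[col 3] AEGIN: children AEIN:{A,C,G,T}, G:{T} ∩→ {T}; cost 0
[col 3] AEGINW: children AEGIN:{T}, W:{G} ∪→ {G,T}; cost 1
[col 4] EI: children E:{G}, I:{G} ∩→ {G}; cost 0
[col 4] AEI: children A:{A}, EI:{G} ∪→ {A,G}; cost 1
[col 4] AEIN: children AEI:{A,G}, N:{C} ∪→ {A,C,G}; cost 1
[col 4] AEGIN: children AEIN:{A,C,G}, G:{T} ∪→ {A,C,G,T}; cost 1
[col 4] AEGINW: children AEGIN:{A,C,G,T}, W:{A} ∩→ {A}; cost 0
[col 5] EI: children E:{C}, I:{C} ∩→ {C}; cost 0
[col 5] AEI: children A:{T}, EI:{C} ∪→ {C,T}; cost 1
[col 5] AEIN: children AEI:{C,T}, N:{C} ∩→ {C}; cost 0
[col 5] AEGIN: children AEIN:{C}, G:{A} ∪→ {A,C}; cost 1
[col 5] AEGINW: children AEGIN:{A,C}, W:{A} ∩→ {A}; cost 0
[col 6] EI: children E:{T}, I:{A} ∪→ {A,T}; cost 1
[col 6] AEI: children A:{G}, EI:{A,T} ∪→ {A,G,T}; cost 1
[col 6] AEIN: children AEI:{A,G,T}, N:{G} ∩→ {G}; cost 0
[col 6] AEGIN: children AEIN:{G}, G:{A} ∪→ {A,G}; cost 1
[col 6] AEGINW: children AEGIN:{A,G}, W:{A} ∩→ {A}; cost 0
per-site changes: [3, 3, 1, 4, 3, 2, 3]; total = 19

G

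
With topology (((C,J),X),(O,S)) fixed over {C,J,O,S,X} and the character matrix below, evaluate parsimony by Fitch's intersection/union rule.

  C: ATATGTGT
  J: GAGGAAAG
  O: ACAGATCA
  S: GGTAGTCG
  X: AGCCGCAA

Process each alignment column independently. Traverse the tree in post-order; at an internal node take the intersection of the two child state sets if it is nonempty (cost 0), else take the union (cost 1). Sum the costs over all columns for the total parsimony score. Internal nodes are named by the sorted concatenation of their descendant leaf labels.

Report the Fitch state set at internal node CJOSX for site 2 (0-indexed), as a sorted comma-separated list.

A

[col 0] CJ: children C:{A}, J:{G} ∪→ {A,G}; cost 1
[col 0] CJX: children CJ:{A,G}, X:{A} ∩→ {A}; cost 0
[col 0] OS: children O:{A}, S:{G} ∪→ {A,G}; cost 1
[col 0] CJOSX: children CJX:{A}, OS:{A,G} ∩→ {A}; cost 0
[col 1] CJ: children C:{T}, J:{A} ∪→ {A,T}; cost 1
[col 1] CJX: children CJ:{A,T}, X:{G} ∪→ {A,G,T}; cost 1
[col 1] OS: children O:{C}, S:{G} ∪→ {C,G}; cost 1
[col 1] CJOSX: children CJX:{A,G,T}, OS:{C,G} ∩→ {G}; cost 0
[col 2] CJ: children C:{A}, J:{G} ∪→ {A,G}; cost 1
[col 2] CJX: children CJ:{A,G}, X:{C} ∪→ {A,C,G}; cost 1
[col 2] OS: children O:{A}, S:{T} ∪→ {A,T}; cost 1
[col 2] CJOSX: children CJX:{A,C,G}, OS:{A,T} ∩→ {A}; cost 0
[col 3] CJ: children C:{T}, J:{G} ∪→ {G,T}; cost 1
[col 3] CJX: children CJ:{G,T}, X:{C} ∪→ {C,G,T}; cost 1
[col 3] OS: children O:{G}, S:{A} ∪→ {A,G}; cost 1
[col 3] CJOSX: children CJX:{C,G,T}, OS:{A,G} ∩→ {G}; cost 0
[col 4] CJ: children C:{G}, J:{A} ∪→ {A,G}; cost 1
[col 4] CJX: children CJ:{A,G}, X:{G} ∩→ {G}; cost 0
[col 4] OS: children O:{A}, S:{G} ∪→ {A,G}; cost 1
[col 4] CJOSX: children CJX:{G}, OS:{A,G} ∩→ {G}; cost 0
[col 5] CJ: children C:{T}, J:{A} ∪→ {A,T}; cost 1
[col 5] CJX: children CJ:{A,T}, X:{C} ∪→ {A,C,T}; cost 1
[col 5] OS: children O:{T}, S:{T} ∩→ {T}; cost 0
[col 5] CJOSX: children CJX:{A,C,T}, OS:{T} ∩→ {T}; cost 0
[col 6] CJ: children C:{G}, J:{A} ∪→ {A,G}; cost 1
[col 6] CJX: children CJ:{A,G}, X:{A} ∩→ {A}; cost 0
[col 6] OS: children O:{C}, S:{C} ∩→ {C}; cost 0
[col 6] CJOSX: children CJX:{A}, OS:{C} ∪→ {A,C}; cost 1
[col 7] CJ: children C:{T}, J:{G} ∪→ {G,T}; cost 1
[col 7] CJX: children CJ:{G,T}, X:{A} ∪→ {A,G,T}; cost 1
[col 7] OS: children O:{A}, S:{G} ∪→ {A,G}; cost 1
[col 7] CJOSX: children CJX:{A,G,T}, OS:{A,G} ∩→ {A,G}; cost 0
per-site changes: [2, 3, 3, 3, 2, 2, 2, 3]; total = 20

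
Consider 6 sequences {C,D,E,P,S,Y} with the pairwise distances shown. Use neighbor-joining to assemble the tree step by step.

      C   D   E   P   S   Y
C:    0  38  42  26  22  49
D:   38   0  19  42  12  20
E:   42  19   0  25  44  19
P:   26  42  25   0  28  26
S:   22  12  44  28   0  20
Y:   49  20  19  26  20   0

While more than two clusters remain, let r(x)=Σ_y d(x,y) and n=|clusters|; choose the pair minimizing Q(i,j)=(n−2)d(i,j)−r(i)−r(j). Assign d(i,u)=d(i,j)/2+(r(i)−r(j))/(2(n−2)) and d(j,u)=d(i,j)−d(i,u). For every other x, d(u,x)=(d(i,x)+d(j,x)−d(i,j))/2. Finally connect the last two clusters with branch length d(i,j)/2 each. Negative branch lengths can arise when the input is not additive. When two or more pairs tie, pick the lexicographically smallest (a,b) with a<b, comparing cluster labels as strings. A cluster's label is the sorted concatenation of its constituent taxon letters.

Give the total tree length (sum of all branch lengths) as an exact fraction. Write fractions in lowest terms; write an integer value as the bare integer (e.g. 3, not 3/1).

step 1: merge (C,P) at d=26, Q=-220; branch lengths C→67/4, P→37/4; new cluster CP
  updated: d(CP,D)=27, d(CP,E)=41/2, d(CP,S)=12, d(CP,Y)=49/2
step 2: merge (CP,S) at d=12, Q=-136; branch lengths CP→16/3, S→20/3; new cluster CPS
  updated: d(CPS,D)=27/2, d(CPS,E)=105/4, d(CPS,Y)=65/4
step 3: merge (CPS,D) at d=27/2, Q=-163/2; branch lengths CPS→61/8, D→47/8; new cluster CDPS
  updated: d(CDPS,E)=127/8, d(CDPS,Y)=91/8
step 4: merge (CDPS,E) at d=127/8, Q=-185/4; branch lengths CDPS→33/8, E→47/4; new cluster CDEPS
  updated: d(CDEPS,Y)=29/4
step 5: merge (CDEPS,Y) at d=29/4; branch lengths CDEPS→29/8, Y→29/8; new cluster CDEPSY
final tree: (((((C:67/4,P:37/4):16/3,S:20/3):61/8,D:47/8):33/8,E:47/4):29/8,Y:29/8)
total length: 597/8

597/8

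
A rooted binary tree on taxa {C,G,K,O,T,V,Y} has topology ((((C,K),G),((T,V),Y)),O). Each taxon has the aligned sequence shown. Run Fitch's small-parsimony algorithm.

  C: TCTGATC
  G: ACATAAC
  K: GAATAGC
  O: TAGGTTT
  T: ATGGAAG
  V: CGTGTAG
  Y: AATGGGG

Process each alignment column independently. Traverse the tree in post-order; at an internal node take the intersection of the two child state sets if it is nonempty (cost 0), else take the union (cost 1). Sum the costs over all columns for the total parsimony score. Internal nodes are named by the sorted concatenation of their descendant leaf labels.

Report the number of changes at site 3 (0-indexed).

2

[col 0] CK: children C:{T}, K:{G} ∪→ {G,T}; cost 1
[col 0] CGK: children CK:{G,T}, G:{A} ∪→ {A,G,T}; cost 1
[col 0] TV: children T:{A}, V:{C} ∪→ {A,C}; cost 1
[col 0] TVY: children TV:{A,C}, Y:{A} ∩→ {A}; cost 0
[col 0] CGKTVY: children CGK:{A,G,T}, TVY:{A} ∩→ {A}; cost 0
[col 0] CGKOTVY: children CGKTVY:{A}, O:{T} ∪→ {A,T}; cost 1
[col 1] CK: children C:{C}, K:{A} ∪→ {A,C}; cost 1
[col 1] CGK: children CK:{A,C}, G:{C} ∩→ {C}; cost 0
[col 1] TV: children T:{T}, V:{G} ∪→ {G,T}; cost 1
[col 1] TVY: children TV:{G,T}, Y:{A} ∪→ {A,G,T}; cost 1
[col 1] CGKTVY: children CGK:{C}, TVY:{A,G,T} ∪→ {A,C,G,T}; cost 1
[col 1] CGKOTVY: children CGKTVY:{A,C,G,T}, O:{A} ∩→ {A}; cost 0
[col 2] CK: children C:{T}, K:{A} ∪→ {A,T}; cost 1
[col 2] CGK: children CK:{A,T}, G:{A} ∩→ {A}; cost 0
[col 2] TV: children T:{G}, V:{T} ∪→ {G,T}; cost 1
[col 2] TVY: children TV:{G,T}, Y:{T} ∩→ {T}; cost 0
[col 2] CGKTVY: children CGK:{A}, TVY:{T} ∪→ {A,T}; cost 1
[col 2] CGKOTVY: children CGKTVY:{A,T}, O:{G} ∪→ {A,G,T}; cost 1
[col 3] CK: children C:{G}, K:{T} ∪→ {G,T}; cost 1
[col 3] CGK: children CK:{G,T}, G:{T} ∩→ {T}; cost 0
[col 3] TV: children T:{G}, V:{G} ∩→ {G}; cost 0
[col 3] TVY: children TV:{G}, Y:{G} ∩→ {G}; cost 0
[col 3] CGKTVY: children CGK:{T}, TVY:{G} ∪→ {G,T}; cost 1
[col 3] CGKOTVY: children CGKTVY:{G,T}, O:{G} ∩→ {G}; cost 0
[col 4] CK: children C:{A}, K:{A} ∩→ {A}; cost 0
[col 4] CGK: children CK:{A}, G:{A} ∩→ {A}; cost 0
[col 4] TV: children T:{A}, V:{T} ∪→ {A,T}; cost 1
[col 4] TVY: children TV:{A,T}, Y:{G} ∪→ {A,G,T}; cost 1
[col 4] CGKTVY: children CGK:{A}, TVY:{A,G,T} ∩→ {A}; cost 0
[col 4] CGKOTVY: children CGKTVY:{A}, O:{T} ∪→ {A,T}; cost 1
[col 5] CK: children C:{T}, K:{G} ∪→ {G,T}; cost 1
[col 5] CGK: children CK:{G,T}, G:{A} ∪→ {A,G,T}; cost 1
[col 5] TV: children T:{A}, V:{A} ∩→ {A}; cost 0
[col 5] TVY: children TV:{A}, Y:{G} ∪→ {A,G}; cost 1
[col 5] CGKTVY: children CGK:{A,G,T}, TVY:{A,G} ∩→ {A,G}; cost 0
[col 5] CGKOTVY: children CGKTVY:{A,G}, O:{T} ∪→ {A,G,T}; cost 1
[col 6] CK: children C:{C}, K:{C} ∩→ {C}; cost 0
[col 6] CGK: children CK:{C}, G:{C} ∩→ {C}; cost 0
[col 6] TV: children T:{G}, V:{G} ∩→ {G}; cost 0
[col 6] TVY: children TV:{G}, Y:{G} ∩→ {G}; cost 0
[col 6] CGKTVY: children CGK:{C}, TVY:{G} ∪→ {C,G}; cost 1
[col 6] CGKOTVY: children CGKTVY:{C,G}, O:{T} ∪→ {C,G,T}; cost 1
per-site changes: [4, 4, 4, 2, 3, 4, 2]; total = 23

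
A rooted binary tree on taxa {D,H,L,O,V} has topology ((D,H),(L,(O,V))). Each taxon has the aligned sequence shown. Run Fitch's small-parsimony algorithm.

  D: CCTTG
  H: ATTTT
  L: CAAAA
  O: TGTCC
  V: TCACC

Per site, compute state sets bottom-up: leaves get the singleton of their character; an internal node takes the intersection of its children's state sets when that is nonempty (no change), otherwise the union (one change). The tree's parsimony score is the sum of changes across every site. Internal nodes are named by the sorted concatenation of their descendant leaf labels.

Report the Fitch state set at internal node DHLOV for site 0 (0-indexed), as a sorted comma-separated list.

DH@0: {C} ∪ {A} = {A,C} (union, +1)
OV@0: {T} ∩ {T} = {T} (intersection, +0)
LOV@0: {C} ∪ {T} = {C,T} (union, +1)
DHLOV@0: {A,C} ∩ {C,T} = {C} (intersection, +0)
DH@1: {C} ∪ {T} = {C,T} (union, +1)
OV@1: {G} ∪ {C} = {C,G} (union, +1)
LOV@1: {A} ∪ {C,G} = {A,C,G} (union, +1)
DHLOV@1: {C,T} ∩ {A,C,G} = {C} (intersection, +0)
DH@2: {T} ∩ {T} = {T} (intersection, +0)
OV@2: {T} ∪ {A} = {A,T} (union, +1)
LOV@2: {A} ∩ {A,T} = {A} (intersection, +0)
DHLOV@2: {T} ∪ {A} = {A,T} (union, +1)
DH@3: {T} ∩ {T} = {T} (intersection, +0)
OV@3: {C} ∩ {C} = {C} (intersection, +0)
LOV@3: {A} ∪ {C} = {A,C} (union, +1)
DHLOV@3: {T} ∪ {A,C} = {A,C,T} (union, +1)
DH@4: {G} ∪ {T} = {G,T} (union, +1)
OV@4: {C} ∩ {C} = {C} (intersection, +0)
LOV@4: {A} ∪ {C} = {A,C} (union, +1)
DHLOV@4: {G,T} ∪ {A,C} = {A,C,G,T} (union, +1)
per-site changes: [2, 3, 2, 2, 3]; total = 12

C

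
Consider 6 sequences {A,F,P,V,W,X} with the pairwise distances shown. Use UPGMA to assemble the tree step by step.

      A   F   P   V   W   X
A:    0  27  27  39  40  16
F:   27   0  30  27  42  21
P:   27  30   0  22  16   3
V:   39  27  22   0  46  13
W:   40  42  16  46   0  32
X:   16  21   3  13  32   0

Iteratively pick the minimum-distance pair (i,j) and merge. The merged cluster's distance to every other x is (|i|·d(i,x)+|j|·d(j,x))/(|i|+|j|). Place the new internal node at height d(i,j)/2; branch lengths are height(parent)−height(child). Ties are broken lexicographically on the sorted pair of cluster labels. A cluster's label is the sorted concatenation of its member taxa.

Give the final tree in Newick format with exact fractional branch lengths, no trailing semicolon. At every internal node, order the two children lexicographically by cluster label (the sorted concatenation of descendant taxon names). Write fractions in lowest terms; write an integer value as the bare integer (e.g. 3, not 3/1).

step 1: merge (P,X) at d=3; branch lengths P→3/2, X→3/2; new cluster PX
  updated: d(A,PX)=43/2, d(F,PX)=51/2, d(PX,V)=35/2, d(PX,W)=24
step 2: merge (PX,V) at d=35/2; branch lengths PX→29/4, V→35/4; new cluster PVX
  updated: d(A,PVX)=82/3, d(F,PVX)=26, d(PVX,W)=94/3
step 3: merge (F,PVX) at d=26; branch lengths F→13, PVX→17/4; new cluster FPVX
  updated: d(A,FPVX)=109/4, d(FPVX,W)=34
step 4: merge (A,FPVX) at d=109/4; branch lengths A→109/8, FPVX→5/8; new cluster AFPVX
  updated: d(AFPVX,W)=176/5
step 5: merge (AFPVX,W) at d=176/5; branch lengths AFPVX→159/40, W→88/5; new cluster AFPVWX
final tree: ((A:109/8,(F:13,((P:3/2,X:3/2):29/4,V:35/4):17/4):5/8):159/40,W:88/5)
total length: 2883/40

((A:109/8,(F:13,((P:3/2,X:3/2):29/4,V:35/4):17/4):5/8):159/40,W:88/5)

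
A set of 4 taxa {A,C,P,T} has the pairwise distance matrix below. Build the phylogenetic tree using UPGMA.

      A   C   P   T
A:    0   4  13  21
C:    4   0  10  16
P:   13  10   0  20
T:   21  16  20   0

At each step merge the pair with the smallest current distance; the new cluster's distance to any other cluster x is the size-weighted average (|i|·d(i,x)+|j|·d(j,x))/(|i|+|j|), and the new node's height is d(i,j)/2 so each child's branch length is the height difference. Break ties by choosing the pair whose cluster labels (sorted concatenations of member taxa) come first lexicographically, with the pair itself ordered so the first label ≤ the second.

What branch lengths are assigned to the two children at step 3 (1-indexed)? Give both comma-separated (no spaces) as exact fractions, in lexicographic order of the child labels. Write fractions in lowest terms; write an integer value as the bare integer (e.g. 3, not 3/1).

step 1: merge (A,C) at d=4; branch lengths A→2, C→2; new cluster AC
  updated: d(AC,P)=23/2, d(AC,T)=37/2
step 2: merge (AC,P) at d=23/2; branch lengths AC→15/4, P→23/4; new cluster ACP
  updated: d(ACP,T)=19
step 3: merge (ACP,T) at d=19; branch lengths ACP→15/4, T→19/2; new cluster ACPT
final tree: (((A:2,C:2):15/4,P:23/4):15/4,T:19/2)
total length: 107/4

15/4,19/2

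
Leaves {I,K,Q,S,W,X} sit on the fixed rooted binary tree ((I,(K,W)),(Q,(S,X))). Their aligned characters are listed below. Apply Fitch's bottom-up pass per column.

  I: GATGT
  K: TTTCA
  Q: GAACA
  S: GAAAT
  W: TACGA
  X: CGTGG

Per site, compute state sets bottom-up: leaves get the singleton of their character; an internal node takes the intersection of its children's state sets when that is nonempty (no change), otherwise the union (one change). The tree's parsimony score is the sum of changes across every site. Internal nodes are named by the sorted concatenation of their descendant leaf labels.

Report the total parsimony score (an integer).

[col 0] KW: children K:{T}, W:{T} ∩→ {T}; cost 0
[col 0] IKW: children I:{G}, KW:{T} ∪→ {G,T}; cost 1
[col 0] SX: children S:{G}, X:{C} ∪→ {C,G}; cost 1
[col 0] QSX: children Q:{G}, SX:{C,G} ∩→ {G}; cost 0
[col 0] IKQSWX: children IKW:{G,T}, QSX:{G} ∩→ {G}; cost 0
[col 1] KW: children K:{T}, W:{A} ∪→ {A,T}; cost 1
[col 1] IKW: children I:{A}, KW:{A,T} ∩→ {A}; cost 0
[col 1] SX: children S:{A}, X:{G} ∪→ {A,G}; cost 1
[col 1] QSX: children Q:{A}, SX:{A,G} ∩→ {A}; cost 0
[col 1] IKQSWX: children IKW:{A}, QSX:{A} ∩→ {A}; cost 0
[col 2] KW: children K:{T}, W:{C} ∪→ {C,T}; cost 1
[col 2] IKW: children I:{T}, KW:{C,T} ∩→ {T}; cost 0
[col 2] SX: children S:{A}, X:{T} ∪→ {A,T}; cost 1
[col 2] QSX: children Q:{A}, SX:{A,T} ∩→ {A}; cost 0
[col 2] IKQSWX: children IKW:{T}, QSX:{A} ∪→ {A,T}; cost 1
[col 3] KW: children K:{C}, W:{G} ∪→ {C,G}; cost 1
[col 3] IKW: children I:{G}, KW:{C,G} ∩→ {G}; cost 0
[col 3] SX: children S:{A}, X:{G} ∪→ {A,G}; cost 1
[col 3] QSX: children Q:{C}, SX:{A,G} ∪→ {A,C,G}; cost 1
[col 3] IKQSWX: children IKW:{G}, QSX:{A,C,G} ∩→ {G}; cost 0
[col 4] KW: children K:{A}, W:{A} ∩→ {A}; cost 0
[col 4] IKW: children I:{T}, KW:{A} ∪→ {A,T}; cost 1
[col 4] SX: children S:{T}, X:{G} ∪→ {G,T}; cost 1
[col 4] QSX: children Q:{A}, SX:{G,T} ∪→ {A,G,T}; cost 1
[col 4] IKQSWX: children IKW:{A,T}, QSX:{A,G,T} ∩→ {A,T}; cost 0
per-site changes: [2, 2, 3, 3, 3]; total = 13

13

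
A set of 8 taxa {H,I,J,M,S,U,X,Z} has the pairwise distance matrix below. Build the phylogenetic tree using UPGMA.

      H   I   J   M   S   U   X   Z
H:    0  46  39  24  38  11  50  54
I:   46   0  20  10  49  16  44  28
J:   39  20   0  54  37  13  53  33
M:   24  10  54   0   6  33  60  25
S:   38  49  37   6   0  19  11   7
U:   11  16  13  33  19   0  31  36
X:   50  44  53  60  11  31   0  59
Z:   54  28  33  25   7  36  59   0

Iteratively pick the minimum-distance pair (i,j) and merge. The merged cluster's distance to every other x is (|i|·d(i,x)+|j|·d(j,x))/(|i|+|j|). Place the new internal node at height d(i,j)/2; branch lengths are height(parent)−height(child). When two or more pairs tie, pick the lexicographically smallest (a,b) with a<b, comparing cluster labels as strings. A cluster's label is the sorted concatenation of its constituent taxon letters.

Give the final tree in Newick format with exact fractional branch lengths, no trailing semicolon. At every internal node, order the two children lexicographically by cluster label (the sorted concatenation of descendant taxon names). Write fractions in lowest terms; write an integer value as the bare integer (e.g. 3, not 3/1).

iteration 1: select M,S (d=6); attach at lengths (3, 3); label the merged cluster MS
  updated: d(H,MS)=31, d(I,MS)=59/2, d(J,MS)=91/2, d(MS,U)=26, d(MS,X)=71/2, d(MS,Z)=16
iteration 2: select H,U (d=11); attach at lengths (11/2, 11/2); label the merged cluster HU
  updated: d(HU,I)=31, d(HU,J)=26, d(HU,MS)=57/2, d(HU,X)=81/2, d(HU,Z)=45
iteration 3: select MS,Z (d=16); attach at lengths (5, 8); label the merged cluster MSZ
  updated: d(HU,MSZ)=34, d(I,MSZ)=29, d(J,MSZ)=124/3, d(MSZ,X)=130/3
iteration 4: select I,J (d=20); attach at lengths (10, 10); label the merged cluster IJ
  updated: d(HU,IJ)=57/2, d(IJ,MSZ)=211/6, d(IJ,X)=97/2
iteration 5: select HU,IJ (d=57/2); attach at lengths (35/4, 17/4); label the merged cluster HIJU
  updated: d(HIJU,MSZ)=415/12, d(HIJU,X)=89/2
iteration 6: select HIJU,MSZ (d=415/12); attach at lengths (73/24, 223/24); label the merged cluster HIJMSUZ
  updated: d(HIJMSUZ,X)=44
iteration 7: select HIJMSUZ,X (d=44); attach at lengths (113/24, 22); label the merged cluster HIJMSUXZ
final tree: ((((H:11/2,U:11/2):35/4,(I:10,J:10):17/4):73/24,((M:3,S:3):5,Z:8):223/24):113/24,X:22)
total length: 2449/24

((((H:11/2,U:11/2):35/4,(I:10,J:10):17/4):73/24,((M:3,S:3):5,Z:8):223/24):113/24,X:22)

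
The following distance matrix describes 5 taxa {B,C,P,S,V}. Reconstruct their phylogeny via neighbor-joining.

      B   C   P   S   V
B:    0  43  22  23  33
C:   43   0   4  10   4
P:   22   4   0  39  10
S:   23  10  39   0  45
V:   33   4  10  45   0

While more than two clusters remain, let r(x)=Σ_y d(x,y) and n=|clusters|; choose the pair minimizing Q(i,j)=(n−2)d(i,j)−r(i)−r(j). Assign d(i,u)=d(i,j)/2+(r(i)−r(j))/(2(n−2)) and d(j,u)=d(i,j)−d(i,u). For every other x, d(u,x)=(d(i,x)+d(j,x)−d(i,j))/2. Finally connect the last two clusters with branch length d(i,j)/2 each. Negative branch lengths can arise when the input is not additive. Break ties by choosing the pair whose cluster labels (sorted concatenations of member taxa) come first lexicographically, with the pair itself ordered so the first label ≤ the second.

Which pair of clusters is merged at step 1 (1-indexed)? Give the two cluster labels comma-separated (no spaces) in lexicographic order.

B,S

step 1: merge (B,S) at d=23, Q=-169; branch lengths B→73/6, S→65/6; new cluster BS
  updated: d(BS,C)=15, d(BS,P)=19, d(BS,V)=55/2
step 2: merge (BS,P) at d=19, Q=-113/2; branch lengths BS→133/8, P→19/8; new cluster BPS
  updated: d(BPS,C)=0, d(BPS,V)=37/4
step 3: merge (BPS,C) at d=0, Q=-53/4; branch lengths BPS→21/8, C→-21/8; new cluster BCPS
  updated: d(BCPS,V)=53/8
step 4: merge (BCPS,V) at d=53/8; branch lengths BCPS→53/16, V→53/16; new cluster BCPSV
final tree: ((((B:73/6,S:65/6):133/8,P:19/8):21/8,C:-21/8):53/16,V:53/16)
total length: 389/8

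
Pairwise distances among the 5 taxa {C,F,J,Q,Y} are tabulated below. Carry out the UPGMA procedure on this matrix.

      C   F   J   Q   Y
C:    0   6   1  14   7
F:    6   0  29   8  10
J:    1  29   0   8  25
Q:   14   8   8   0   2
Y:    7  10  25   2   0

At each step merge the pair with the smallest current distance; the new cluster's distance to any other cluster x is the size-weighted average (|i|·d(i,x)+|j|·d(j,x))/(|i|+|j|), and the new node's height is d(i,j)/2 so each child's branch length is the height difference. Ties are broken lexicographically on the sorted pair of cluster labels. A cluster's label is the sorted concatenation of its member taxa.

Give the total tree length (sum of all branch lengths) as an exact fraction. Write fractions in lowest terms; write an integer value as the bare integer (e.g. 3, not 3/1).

125/6

step 1: merge (C,J) at d=1; branch lengths C→1/2, J→1/2; new cluster CJ
  updated: d(CJ,F)=35/2, d(CJ,Q)=11, d(CJ,Y)=16
step 2: merge (Q,Y) at d=2; branch lengths Q→1, Y→1; new cluster QY
  updated: d(CJ,QY)=27/2, d(F,QY)=9
step 3: merge (F,QY) at d=9; branch lengths F→9/2, QY→7/2; new cluster FQY
  updated: d(CJ,FQY)=89/6
step 4: merge (CJ,FQY) at d=89/6; branch lengths CJ→83/12, FQY→35/12; new cluster CFJQY
final tree: ((C:1/2,J:1/2):83/12,(F:9/2,(Q:1,Y:1):7/2):35/12)
total length: 125/6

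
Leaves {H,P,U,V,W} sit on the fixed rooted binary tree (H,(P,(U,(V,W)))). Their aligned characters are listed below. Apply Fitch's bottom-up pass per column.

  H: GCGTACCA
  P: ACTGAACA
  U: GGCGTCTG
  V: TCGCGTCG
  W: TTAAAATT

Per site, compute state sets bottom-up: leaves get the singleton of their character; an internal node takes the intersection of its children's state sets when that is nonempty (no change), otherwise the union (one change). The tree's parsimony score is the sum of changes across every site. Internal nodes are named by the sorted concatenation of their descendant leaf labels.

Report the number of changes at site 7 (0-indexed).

2

[col 0] VW: children V:{T}, W:{T} ∩→ {T}; cost 0
[col 0] UVW: children U:{G}, VW:{T} ∪→ {G,T}; cost 1
[col 0] PUVW: children P:{A}, UVW:{G,T} ∪→ {A,G,T}; cost 1
[col 0] HPUVW: children H:{G}, PUVW:{A,G,T} ∩→ {G}; cost 0
[col 1] VW: children V:{C}, W:{T} ∪→ {C,T}; cost 1
[col 1] UVW: children U:{G}, VW:{C,T} ∪→ {C,G,T}; cost 1
[col 1] PUVW: children P:{C}, UVW:{C,G,T} ∩→ {C}; cost 0
[col 1] HPUVW: children H:{C}, PUVW:{C} ∩→ {C}; cost 0
[col 2] VW: children V:{G}, W:{A} ∪→ {A,G}; cost 1
[col 2] UVW: children U:{C}, VW:{A,G} ∪→ {A,C,G}; cost 1
[col 2] PUVW: children P:{T}, UVW:{A,C,G} ∪→ {A,C,G,T}; cost 1
[col 2] HPUVW: children H:{G}, PUVW:{A,C,G,T} ∩→ {G}; cost 0
[col 3] VW: children V:{C}, W:{A} ∪→ {A,C}; cost 1
[col 3] UVW: children U:{G}, VW:{A,C} ∪→ {A,C,G}; cost 1
[col 3] PUVW: children P:{G}, UVW:{A,C,G} ∩→ {G}; cost 0
[col 3] HPUVW: children H:{T}, PUVW:{G} ∪→ {G,T}; cost 1
[col 4] VW: children V:{G}, W:{A} ∪→ {A,G}; cost 1
[col 4] UVW: children U:{T}, VW:{A,G} ∪→ {A,G,T}; cost 1
[col 4] PUVW: children P:{A}, UVW:{A,G,T} ∩→ {A}; cost 0
[col 4] HPUVW: children H:{A}, PUVW:{A} ∩→ {A}; cost 0
[col 5] VW: children V:{T}, W:{A} ∪→ {A,T}; cost 1
[col 5] UVW: children U:{C}, VW:{A,T} ∪→ {A,C,T}; cost 1
[col 5] PUVW: children P:{A}, UVW:{A,C,T} ∩→ {A}; cost 0
[col 5] HPUVW: children H:{C}, PUVW:{A} ∪→ {A,C}; cost 1
[col 6] VW: children V:{C}, W:{T} ∪→ {C,T}; cost 1
[col 6] UVW: children U:{T}, VW:{C,T} ∩→ {T}; cost 0
[col 6] PUVW: children P:{C}, UVW:{T} ∪→ {C,T}; cost 1
[col 6] HPUVW: children H:{C}, PUVW:{C,T} ∩→ {C}; cost 0
[col 7] VW: children V:{G}, W:{T} ∪→ {G,T}; cost 1
[col 7] UVW: children U:{G}, VW:{G,T} ∩→ {G}; cost 0
[col 7] PUVW: children P:{A}, UVW:{G} ∪→ {A,G}; cost 1
[col 7] HPUVW: children H:{A}, PUVW:{A,G} ∩→ {A}; cost 0
per-site changes: [2, 2, 3, 3, 2, 3, 2, 2]; total = 19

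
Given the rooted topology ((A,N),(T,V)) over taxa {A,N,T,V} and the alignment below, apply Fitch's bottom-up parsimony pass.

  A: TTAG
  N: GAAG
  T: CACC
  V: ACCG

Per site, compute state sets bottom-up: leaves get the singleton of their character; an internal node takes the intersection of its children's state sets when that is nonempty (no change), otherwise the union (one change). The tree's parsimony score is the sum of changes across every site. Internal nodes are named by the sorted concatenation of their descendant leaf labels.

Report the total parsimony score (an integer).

7

AN@0: {T} ∪ {G} = {G,T} (union, +1)
TV@0: {C} ∪ {A} = {A,C} (union, +1)
ANTV@0: {G,T} ∪ {A,C} = {A,C,G,T} (union, +1)
AN@1: {T} ∪ {A} = {A,T} (union, +1)
TV@1: {A} ∪ {C} = {A,C} (union, +1)
ANTV@1: {A,T} ∩ {A,C} = {A} (intersection, +0)
AN@2: {A} ∩ {A} = {A} (intersection, +0)
TV@2: {C} ∩ {C} = {C} (intersection, +0)
ANTV@2: {A} ∪ {C} = {A,C} (union, +1)
AN@3: {G} ∩ {G} = {G} (intersection, +0)
TV@3: {C} ∪ {G} = {C,G} (union, +1)
ANTV@3: {G} ∩ {C,G} = {G} (intersection, +0)
per-site changes: [3, 2, 1, 1]; total = 7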